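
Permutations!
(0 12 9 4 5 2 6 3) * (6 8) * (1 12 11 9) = (0 11 9 4 5 2 8 6 3)(1 12) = [11, 12, 8, 0, 5, 2, 3, 7, 6, 4, 10, 9, 1]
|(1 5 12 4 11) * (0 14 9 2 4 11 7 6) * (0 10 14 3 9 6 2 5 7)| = 30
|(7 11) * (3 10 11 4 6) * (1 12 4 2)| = |(1 12 4 6 3 10 11 7 2)| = 9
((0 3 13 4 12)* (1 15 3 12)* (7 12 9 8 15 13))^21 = ((0 9 8 15 3 7 12)(1 13 4))^21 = (15)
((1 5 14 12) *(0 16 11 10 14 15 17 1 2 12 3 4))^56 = (17)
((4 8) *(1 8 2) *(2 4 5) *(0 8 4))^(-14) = ((0 8 5 2 1 4))^(-14) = (0 1 5)(2 8 4)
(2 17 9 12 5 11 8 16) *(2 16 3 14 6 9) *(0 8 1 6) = (0 8 3 14)(1 6 9 12 5 11)(2 17) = [8, 6, 17, 14, 4, 11, 9, 7, 3, 12, 10, 1, 5, 13, 0, 15, 16, 2]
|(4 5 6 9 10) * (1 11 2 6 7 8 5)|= 21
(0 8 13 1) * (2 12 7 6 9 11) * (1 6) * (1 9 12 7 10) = [8, 0, 7, 3, 4, 5, 12, 9, 13, 11, 1, 2, 10, 6] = (0 8 13 6 12 10 1)(2 7 9 11)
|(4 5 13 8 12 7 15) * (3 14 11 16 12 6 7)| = 35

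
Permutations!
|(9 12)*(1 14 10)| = 6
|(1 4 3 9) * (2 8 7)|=12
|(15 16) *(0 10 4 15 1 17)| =|(0 10 4 15 16 1 17)| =7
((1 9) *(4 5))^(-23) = ((1 9)(4 5))^(-23) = (1 9)(4 5)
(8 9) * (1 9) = [0, 9, 2, 3, 4, 5, 6, 7, 1, 8] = (1 9 8)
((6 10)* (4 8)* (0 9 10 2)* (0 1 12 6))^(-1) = (0 10 9)(1 2 6 12)(4 8)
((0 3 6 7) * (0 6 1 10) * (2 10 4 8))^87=((0 3 1 4 8 2 10)(6 7))^87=(0 4 10 1 2 3 8)(6 7)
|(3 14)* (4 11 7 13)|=|(3 14)(4 11 7 13)|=4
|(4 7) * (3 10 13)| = 6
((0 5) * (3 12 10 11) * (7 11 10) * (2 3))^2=((0 5)(2 3 12 7 11))^2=(2 12 11 3 7)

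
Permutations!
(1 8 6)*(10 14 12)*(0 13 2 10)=(0 13 2 10 14 12)(1 8 6)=[13, 8, 10, 3, 4, 5, 1, 7, 6, 9, 14, 11, 0, 2, 12]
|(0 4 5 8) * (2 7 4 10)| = 7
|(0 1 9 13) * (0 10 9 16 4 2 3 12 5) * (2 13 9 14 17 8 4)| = |(0 1 16 2 3 12 5)(4 13 10 14 17 8)| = 42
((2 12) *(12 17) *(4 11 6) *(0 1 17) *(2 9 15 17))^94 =(0 1 2)(4 11 6)(9 17)(12 15)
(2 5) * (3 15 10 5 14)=(2 14 3 15 10 5)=[0, 1, 14, 15, 4, 2, 6, 7, 8, 9, 5, 11, 12, 13, 3, 10]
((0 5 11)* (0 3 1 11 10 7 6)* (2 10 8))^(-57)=(11)(0 6 7 10 2 8 5)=((0 5 8 2 10 7 6)(1 11 3))^(-57)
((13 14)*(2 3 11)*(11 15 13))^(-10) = ((2 3 15 13 14 11))^(-10) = (2 15 14)(3 13 11)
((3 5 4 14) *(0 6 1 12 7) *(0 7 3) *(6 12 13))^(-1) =((0 12 3 5 4 14)(1 13 6))^(-1) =(0 14 4 5 3 12)(1 6 13)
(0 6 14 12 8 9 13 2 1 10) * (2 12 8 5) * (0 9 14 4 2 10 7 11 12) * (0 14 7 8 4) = (0 6)(1 8 7 11 12 5 10 9 13 14 4 2) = [6, 8, 1, 3, 2, 10, 0, 11, 7, 13, 9, 12, 5, 14, 4]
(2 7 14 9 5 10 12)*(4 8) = (2 7 14 9 5 10 12)(4 8) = [0, 1, 7, 3, 8, 10, 6, 14, 4, 5, 12, 11, 2, 13, 9]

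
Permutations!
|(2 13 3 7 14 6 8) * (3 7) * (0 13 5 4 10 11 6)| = |(0 13 7 14)(2 5 4 10 11 6 8)| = 28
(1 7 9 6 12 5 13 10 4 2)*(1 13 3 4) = (1 7 9 6 12 5 3 4 2 13 10) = [0, 7, 13, 4, 2, 3, 12, 9, 8, 6, 1, 11, 5, 10]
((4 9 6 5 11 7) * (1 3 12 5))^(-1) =((1 3 12 5 11 7 4 9 6))^(-1) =(1 6 9 4 7 11 5 12 3)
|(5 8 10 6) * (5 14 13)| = |(5 8 10 6 14 13)| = 6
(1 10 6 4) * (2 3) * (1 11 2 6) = (1 10)(2 3 6 4 11) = [0, 10, 3, 6, 11, 5, 4, 7, 8, 9, 1, 2]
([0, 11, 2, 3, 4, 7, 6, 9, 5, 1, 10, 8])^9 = [0, 5, 2, 3, 4, 1, 6, 11, 9, 8, 10, 7]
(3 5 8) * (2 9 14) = [0, 1, 9, 5, 4, 8, 6, 7, 3, 14, 10, 11, 12, 13, 2] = (2 9 14)(3 5 8)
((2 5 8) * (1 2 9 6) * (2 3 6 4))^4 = ((1 3 6)(2 5 8 9 4))^4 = (1 3 6)(2 4 9 8 5)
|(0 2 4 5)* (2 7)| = |(0 7 2 4 5)| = 5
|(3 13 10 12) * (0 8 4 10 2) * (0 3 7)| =6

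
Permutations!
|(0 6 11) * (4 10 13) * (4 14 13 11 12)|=|(0 6 12 4 10 11)(13 14)|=6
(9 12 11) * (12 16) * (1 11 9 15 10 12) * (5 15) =(1 11 5 15 10 12 9 16) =[0, 11, 2, 3, 4, 15, 6, 7, 8, 16, 12, 5, 9, 13, 14, 10, 1]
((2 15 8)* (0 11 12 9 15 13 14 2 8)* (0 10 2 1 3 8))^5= (0 10 3 9 14 11 2 8 15 1 12 13)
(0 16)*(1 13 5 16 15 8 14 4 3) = [15, 13, 2, 1, 3, 16, 6, 7, 14, 9, 10, 11, 12, 5, 4, 8, 0] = (0 15 8 14 4 3 1 13 5 16)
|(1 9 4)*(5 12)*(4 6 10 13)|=6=|(1 9 6 10 13 4)(5 12)|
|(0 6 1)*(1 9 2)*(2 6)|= |(0 2 1)(6 9)|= 6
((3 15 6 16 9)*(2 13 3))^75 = ((2 13 3 15 6 16 9))^75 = (2 16 15 13 9 6 3)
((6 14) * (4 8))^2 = (14)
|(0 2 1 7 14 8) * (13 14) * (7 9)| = 8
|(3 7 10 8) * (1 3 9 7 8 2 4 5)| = 9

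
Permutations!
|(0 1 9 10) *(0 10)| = 3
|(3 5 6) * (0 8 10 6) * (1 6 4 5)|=|(0 8 10 4 5)(1 6 3)|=15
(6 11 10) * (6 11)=(10 11)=[0, 1, 2, 3, 4, 5, 6, 7, 8, 9, 11, 10]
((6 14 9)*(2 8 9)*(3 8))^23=((2 3 8 9 6 14))^23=(2 14 6 9 8 3)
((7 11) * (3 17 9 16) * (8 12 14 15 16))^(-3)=((3 17 9 8 12 14 15 16)(7 11))^(-3)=(3 14 9 16 12 17 15 8)(7 11)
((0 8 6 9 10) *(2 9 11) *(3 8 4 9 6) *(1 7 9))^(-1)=(0 10 9 7 1 4)(2 11 6)(3 8)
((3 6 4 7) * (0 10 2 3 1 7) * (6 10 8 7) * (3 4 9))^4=(0 6 2 7 3)(1 10 8 9 4)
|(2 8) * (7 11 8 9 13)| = 6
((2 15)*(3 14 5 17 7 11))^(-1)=((2 15)(3 14 5 17 7 11))^(-1)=(2 15)(3 11 7 17 5 14)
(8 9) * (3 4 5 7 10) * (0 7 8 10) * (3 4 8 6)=(0 7)(3 8 9 10 4 5 6)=[7, 1, 2, 8, 5, 6, 3, 0, 9, 10, 4]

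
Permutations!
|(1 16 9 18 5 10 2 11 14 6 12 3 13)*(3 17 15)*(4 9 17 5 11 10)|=|(1 16 17 15 3 13)(2 10)(4 9 18 11 14 6 12 5)|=24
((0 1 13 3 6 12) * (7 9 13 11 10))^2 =((0 1 11 10 7 9 13 3 6 12))^2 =(0 11 7 13 6)(1 10 9 3 12)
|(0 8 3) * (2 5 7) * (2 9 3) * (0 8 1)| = 6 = |(0 1)(2 5 7 9 3 8)|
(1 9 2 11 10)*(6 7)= (1 9 2 11 10)(6 7)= [0, 9, 11, 3, 4, 5, 7, 6, 8, 2, 1, 10]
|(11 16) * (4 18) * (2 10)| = 2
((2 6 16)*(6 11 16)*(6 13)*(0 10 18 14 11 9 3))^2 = (0 18 11 2 3 10 14 16 9) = ((0 10 18 14 11 16 2 9 3)(6 13))^2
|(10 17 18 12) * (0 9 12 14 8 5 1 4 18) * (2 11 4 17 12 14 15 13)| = |(0 9 14 8 5 1 17)(2 11 4 18 15 13)(10 12)| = 42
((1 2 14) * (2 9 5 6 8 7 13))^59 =(1 7 9 13 5 2 6 14 8) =((1 9 5 6 8 7 13 2 14))^59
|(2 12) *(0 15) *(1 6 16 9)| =|(0 15)(1 6 16 9)(2 12)| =4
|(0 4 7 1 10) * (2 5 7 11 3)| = |(0 4 11 3 2 5 7 1 10)| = 9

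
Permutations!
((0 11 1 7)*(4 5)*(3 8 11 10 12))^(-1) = (0 7 1 11 8 3 12 10)(4 5)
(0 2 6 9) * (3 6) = (0 2 3 6 9) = [2, 1, 3, 6, 4, 5, 9, 7, 8, 0]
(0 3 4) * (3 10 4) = (0 10 4) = [10, 1, 2, 3, 0, 5, 6, 7, 8, 9, 4]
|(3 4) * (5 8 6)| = 6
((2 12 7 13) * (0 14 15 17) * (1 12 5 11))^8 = ((0 14 15 17)(1 12 7 13 2 5 11))^8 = (17)(1 12 7 13 2 5 11)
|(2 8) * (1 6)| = 2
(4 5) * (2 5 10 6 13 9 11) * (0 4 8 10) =(0 4)(2 5 8 10 6 13 9 11) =[4, 1, 5, 3, 0, 8, 13, 7, 10, 11, 6, 2, 12, 9]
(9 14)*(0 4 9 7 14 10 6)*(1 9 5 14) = (0 4 5 14 7 1 9 10 6) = [4, 9, 2, 3, 5, 14, 0, 1, 8, 10, 6, 11, 12, 13, 7]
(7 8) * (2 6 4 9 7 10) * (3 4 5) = (2 6 5 3 4 9 7 8 10) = [0, 1, 6, 4, 9, 3, 5, 8, 10, 7, 2]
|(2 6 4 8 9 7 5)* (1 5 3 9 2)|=|(1 5)(2 6 4 8)(3 9 7)|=12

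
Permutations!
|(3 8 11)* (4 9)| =|(3 8 11)(4 9)| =6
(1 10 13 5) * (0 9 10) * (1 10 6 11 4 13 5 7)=[9, 0, 2, 3, 13, 10, 11, 1, 8, 6, 5, 4, 12, 7]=(0 9 6 11 4 13 7 1)(5 10)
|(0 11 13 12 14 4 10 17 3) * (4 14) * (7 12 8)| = 10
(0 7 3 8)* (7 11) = (0 11 7 3 8) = [11, 1, 2, 8, 4, 5, 6, 3, 0, 9, 10, 7]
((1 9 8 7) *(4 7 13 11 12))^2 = (1 8 11 4)(7 9 13 12)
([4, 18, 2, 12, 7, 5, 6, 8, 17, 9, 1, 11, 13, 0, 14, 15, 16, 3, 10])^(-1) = [13, 10, 2, 17, 0, 5, 6, 4, 7, 9, 18, 11, 3, 12, 14, 15, 16, 8, 1]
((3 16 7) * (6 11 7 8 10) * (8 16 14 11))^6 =((16)(3 14 11 7)(6 8 10))^6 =(16)(3 11)(7 14)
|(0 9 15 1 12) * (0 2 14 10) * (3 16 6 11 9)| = |(0 3 16 6 11 9 15 1 12 2 14 10)| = 12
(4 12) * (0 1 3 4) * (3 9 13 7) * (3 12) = (0 1 9 13 7 12)(3 4) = [1, 9, 2, 4, 3, 5, 6, 12, 8, 13, 10, 11, 0, 7]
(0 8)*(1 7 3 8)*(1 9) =(0 9 1 7 3 8) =[9, 7, 2, 8, 4, 5, 6, 3, 0, 1]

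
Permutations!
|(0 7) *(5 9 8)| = 6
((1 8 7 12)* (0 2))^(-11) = ((0 2)(1 8 7 12))^(-11) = (0 2)(1 8 7 12)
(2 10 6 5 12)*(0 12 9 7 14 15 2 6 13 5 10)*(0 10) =[12, 1, 10, 3, 4, 9, 0, 14, 8, 7, 13, 11, 6, 5, 15, 2] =(0 12 6)(2 10 13 5 9 7 14 15)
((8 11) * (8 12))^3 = (12)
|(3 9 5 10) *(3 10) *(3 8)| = |(10)(3 9 5 8)| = 4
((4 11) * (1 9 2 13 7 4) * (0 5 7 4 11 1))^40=(13)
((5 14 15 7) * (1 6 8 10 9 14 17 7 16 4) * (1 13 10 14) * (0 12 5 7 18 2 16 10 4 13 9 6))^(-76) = (0 12 5 17 18 2 16 13 4 9 1)(6 10 15 14 8)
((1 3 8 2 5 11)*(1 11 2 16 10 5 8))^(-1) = (1 3)(2 5 10 16 8)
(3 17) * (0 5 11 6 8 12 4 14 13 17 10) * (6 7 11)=(0 5 6 8 12 4 14 13 17 3 10)(7 11)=[5, 1, 2, 10, 14, 6, 8, 11, 12, 9, 0, 7, 4, 17, 13, 15, 16, 3]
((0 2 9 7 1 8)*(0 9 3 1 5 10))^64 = (0 2 3 1 8 9 7 5 10)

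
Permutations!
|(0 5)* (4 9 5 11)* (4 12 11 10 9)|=4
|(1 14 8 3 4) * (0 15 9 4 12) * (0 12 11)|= 9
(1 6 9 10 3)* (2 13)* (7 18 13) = (1 6 9 10 3)(2 7 18 13) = [0, 6, 7, 1, 4, 5, 9, 18, 8, 10, 3, 11, 12, 2, 14, 15, 16, 17, 13]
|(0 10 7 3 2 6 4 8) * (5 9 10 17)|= 11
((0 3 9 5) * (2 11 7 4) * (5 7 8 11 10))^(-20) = (11)(0 4)(2 3)(5 7)(9 10)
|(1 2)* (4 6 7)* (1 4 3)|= 6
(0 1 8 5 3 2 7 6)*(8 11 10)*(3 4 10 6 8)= (0 1 11 6)(2 7 8 5 4 10 3)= [1, 11, 7, 2, 10, 4, 0, 8, 5, 9, 3, 6]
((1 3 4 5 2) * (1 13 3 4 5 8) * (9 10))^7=((1 4 8)(2 13 3 5)(9 10))^7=(1 4 8)(2 5 3 13)(9 10)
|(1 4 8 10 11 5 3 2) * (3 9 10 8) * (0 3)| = |(0 3 2 1 4)(5 9 10 11)| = 20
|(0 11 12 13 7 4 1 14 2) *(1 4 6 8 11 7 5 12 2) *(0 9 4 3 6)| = 42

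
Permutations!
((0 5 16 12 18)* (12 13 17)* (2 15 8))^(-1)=(0 18 12 17 13 16 5)(2 8 15)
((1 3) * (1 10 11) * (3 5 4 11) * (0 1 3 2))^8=((0 1 5 4 11 3 10 2))^8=(11)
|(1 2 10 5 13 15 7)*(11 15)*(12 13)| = 9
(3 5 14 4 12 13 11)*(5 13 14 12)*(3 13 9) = (3 9)(4 5 12 14)(11 13) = [0, 1, 2, 9, 5, 12, 6, 7, 8, 3, 10, 13, 14, 11, 4]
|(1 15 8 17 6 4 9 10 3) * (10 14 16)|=11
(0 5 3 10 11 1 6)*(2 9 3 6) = (0 5 6)(1 2 9 3 10 11) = [5, 2, 9, 10, 4, 6, 0, 7, 8, 3, 11, 1]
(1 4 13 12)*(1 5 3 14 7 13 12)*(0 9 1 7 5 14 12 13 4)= (0 9 1)(3 12 14 5)(4 13 7)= [9, 0, 2, 12, 13, 3, 6, 4, 8, 1, 10, 11, 14, 7, 5]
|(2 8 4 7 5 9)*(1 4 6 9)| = |(1 4 7 5)(2 8 6 9)| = 4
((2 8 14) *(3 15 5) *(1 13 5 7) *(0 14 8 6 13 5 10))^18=((0 14 2 6 13 10)(1 5 3 15 7))^18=(1 15 5 7 3)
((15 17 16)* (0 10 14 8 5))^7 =((0 10 14 8 5)(15 17 16))^7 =(0 14 5 10 8)(15 17 16)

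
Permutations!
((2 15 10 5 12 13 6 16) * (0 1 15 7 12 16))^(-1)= (0 6 13 12 7 2 16 5 10 15 1)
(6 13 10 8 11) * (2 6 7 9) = [0, 1, 6, 3, 4, 5, 13, 9, 11, 2, 8, 7, 12, 10] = (2 6 13 10 8 11 7 9)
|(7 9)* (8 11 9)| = |(7 8 11 9)| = 4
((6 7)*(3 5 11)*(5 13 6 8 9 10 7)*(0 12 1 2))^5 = ((0 12 1 2)(3 13 6 5 11)(7 8 9 10))^5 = (13)(0 12 1 2)(7 8 9 10)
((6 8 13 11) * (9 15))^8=(15)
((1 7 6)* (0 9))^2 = (9)(1 6 7)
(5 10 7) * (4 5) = (4 5 10 7) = [0, 1, 2, 3, 5, 10, 6, 4, 8, 9, 7]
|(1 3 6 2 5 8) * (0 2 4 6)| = 6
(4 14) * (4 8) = (4 14 8) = [0, 1, 2, 3, 14, 5, 6, 7, 4, 9, 10, 11, 12, 13, 8]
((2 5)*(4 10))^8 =(10)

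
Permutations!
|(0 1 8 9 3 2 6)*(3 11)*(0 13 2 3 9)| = |(0 1 8)(2 6 13)(9 11)| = 6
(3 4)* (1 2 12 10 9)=(1 2 12 10 9)(3 4)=[0, 2, 12, 4, 3, 5, 6, 7, 8, 1, 9, 11, 10]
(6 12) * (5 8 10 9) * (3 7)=[0, 1, 2, 7, 4, 8, 12, 3, 10, 5, 9, 11, 6]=(3 7)(5 8 10 9)(6 12)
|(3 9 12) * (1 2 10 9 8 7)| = |(1 2 10 9 12 3 8 7)| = 8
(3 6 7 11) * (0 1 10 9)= [1, 10, 2, 6, 4, 5, 7, 11, 8, 0, 9, 3]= (0 1 10 9)(3 6 7 11)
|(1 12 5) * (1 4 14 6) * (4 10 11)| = 8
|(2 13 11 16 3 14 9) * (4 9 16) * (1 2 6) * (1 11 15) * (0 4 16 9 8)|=12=|(0 4 8)(1 2 13 15)(3 14 9 6 11 16)|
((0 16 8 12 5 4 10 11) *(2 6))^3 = (0 12 10 16 5 11 8 4)(2 6)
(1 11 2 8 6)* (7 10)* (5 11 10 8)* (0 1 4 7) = (0 1 10)(2 5 11)(4 7 8 6) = [1, 10, 5, 3, 7, 11, 4, 8, 6, 9, 0, 2]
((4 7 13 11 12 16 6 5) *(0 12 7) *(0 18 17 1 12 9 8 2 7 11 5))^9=((0 9 8 2 7 13 5 4 18 17 1 12 16 6))^9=(0 17 7 6 18 2 16 4 8 12 5 9 1 13)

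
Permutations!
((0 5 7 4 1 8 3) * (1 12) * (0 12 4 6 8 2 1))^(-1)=(0 12 3 8 6 7 5)(1 2)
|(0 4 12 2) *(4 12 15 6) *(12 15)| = |(0 15 6 4 12 2)| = 6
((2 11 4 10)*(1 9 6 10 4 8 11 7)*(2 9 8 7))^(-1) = ((1 8 11 7)(6 10 9))^(-1) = (1 7 11 8)(6 9 10)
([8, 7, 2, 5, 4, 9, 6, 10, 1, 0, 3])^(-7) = [8, 7, 2, 5, 4, 9, 6, 10, 1, 0, 3]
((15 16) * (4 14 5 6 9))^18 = (16)(4 6 14 9 5)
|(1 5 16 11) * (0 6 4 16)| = 7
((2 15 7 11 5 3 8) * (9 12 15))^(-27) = (15)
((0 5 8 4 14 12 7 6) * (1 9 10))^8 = ((0 5 8 4 14 12 7 6)(1 9 10))^8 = (14)(1 10 9)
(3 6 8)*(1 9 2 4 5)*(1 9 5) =(1 5 9 2 4)(3 6 8) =[0, 5, 4, 6, 1, 9, 8, 7, 3, 2]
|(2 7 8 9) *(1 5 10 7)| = |(1 5 10 7 8 9 2)| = 7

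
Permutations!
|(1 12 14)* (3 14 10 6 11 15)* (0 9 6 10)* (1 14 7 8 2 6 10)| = |(0 9 10 1 12)(2 6 11 15 3 7 8)| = 35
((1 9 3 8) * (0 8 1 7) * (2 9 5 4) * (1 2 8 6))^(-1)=(0 7 8 4 5 1 6)(2 3 9)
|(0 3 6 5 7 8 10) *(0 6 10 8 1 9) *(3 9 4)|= |(0 9)(1 4 3 10 6 5 7)|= 14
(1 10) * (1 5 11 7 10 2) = (1 2)(5 11 7 10) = [0, 2, 1, 3, 4, 11, 6, 10, 8, 9, 5, 7]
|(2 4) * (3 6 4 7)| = |(2 7 3 6 4)| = 5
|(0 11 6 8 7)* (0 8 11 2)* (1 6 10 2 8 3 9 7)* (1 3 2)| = |(0 8 3 9 7 2)(1 6 11 10)| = 12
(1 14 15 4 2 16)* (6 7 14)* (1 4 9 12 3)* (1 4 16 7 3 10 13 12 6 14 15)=(16)(1 14)(2 7 15 9 6 3 4)(10 13 12)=[0, 14, 7, 4, 2, 5, 3, 15, 8, 6, 13, 11, 10, 12, 1, 9, 16]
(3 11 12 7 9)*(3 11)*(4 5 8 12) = (4 5 8 12 7 9 11) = [0, 1, 2, 3, 5, 8, 6, 9, 12, 11, 10, 4, 7]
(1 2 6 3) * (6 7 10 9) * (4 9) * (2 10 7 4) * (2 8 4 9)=(1 10 8 4 2 9 6 3)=[0, 10, 9, 1, 2, 5, 3, 7, 4, 6, 8]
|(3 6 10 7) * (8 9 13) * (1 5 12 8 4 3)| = 11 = |(1 5 12 8 9 13 4 3 6 10 7)|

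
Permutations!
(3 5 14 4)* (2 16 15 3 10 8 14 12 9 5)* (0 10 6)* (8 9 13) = [10, 1, 16, 2, 6, 12, 0, 7, 14, 5, 9, 11, 13, 8, 4, 3, 15] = (0 10 9 5 12 13 8 14 4 6)(2 16 15 3)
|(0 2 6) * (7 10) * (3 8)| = |(0 2 6)(3 8)(7 10)| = 6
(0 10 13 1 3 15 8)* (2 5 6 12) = (0 10 13 1 3 15 8)(2 5 6 12) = [10, 3, 5, 15, 4, 6, 12, 7, 0, 9, 13, 11, 2, 1, 14, 8]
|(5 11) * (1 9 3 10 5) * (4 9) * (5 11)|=|(1 4 9 3 10 11)|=6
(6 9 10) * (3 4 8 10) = (3 4 8 10 6 9) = [0, 1, 2, 4, 8, 5, 9, 7, 10, 3, 6]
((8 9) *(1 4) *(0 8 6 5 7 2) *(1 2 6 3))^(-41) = ((0 8 9 3 1 4 2)(5 7 6))^(-41) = (0 8 9 3 1 4 2)(5 7 6)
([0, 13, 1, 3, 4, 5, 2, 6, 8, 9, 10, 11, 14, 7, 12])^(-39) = [0, 13, 1, 3, 4, 5, 2, 6, 8, 9, 10, 11, 14, 7, 12]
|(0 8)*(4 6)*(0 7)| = 6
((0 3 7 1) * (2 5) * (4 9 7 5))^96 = (9)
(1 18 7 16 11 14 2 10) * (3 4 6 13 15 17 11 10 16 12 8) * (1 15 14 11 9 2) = (1 18 7 12 8 3 4 6 13 14)(2 16 10 15 17 9) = [0, 18, 16, 4, 6, 5, 13, 12, 3, 2, 15, 11, 8, 14, 1, 17, 10, 9, 7]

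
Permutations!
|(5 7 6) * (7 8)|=4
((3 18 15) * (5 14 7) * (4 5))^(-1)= ((3 18 15)(4 5 14 7))^(-1)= (3 15 18)(4 7 14 5)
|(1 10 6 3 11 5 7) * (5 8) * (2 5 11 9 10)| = 4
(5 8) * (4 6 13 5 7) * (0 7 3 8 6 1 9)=[7, 9, 2, 8, 1, 6, 13, 4, 3, 0, 10, 11, 12, 5]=(0 7 4 1 9)(3 8)(5 6 13)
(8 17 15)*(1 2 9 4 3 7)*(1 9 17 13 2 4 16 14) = (1 4 3 7 9 16 14)(2 17 15 8 13) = [0, 4, 17, 7, 3, 5, 6, 9, 13, 16, 10, 11, 12, 2, 1, 8, 14, 15]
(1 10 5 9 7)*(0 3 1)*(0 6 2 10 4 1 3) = [0, 4, 10, 3, 1, 9, 2, 6, 8, 7, 5] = (1 4)(2 10 5 9 7 6)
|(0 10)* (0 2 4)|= |(0 10 2 4)|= 4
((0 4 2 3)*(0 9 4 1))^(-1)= ((0 1)(2 3 9 4))^(-1)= (0 1)(2 4 9 3)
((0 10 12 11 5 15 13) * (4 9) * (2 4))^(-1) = ((0 10 12 11 5 15 13)(2 4 9))^(-1) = (0 13 15 5 11 12 10)(2 9 4)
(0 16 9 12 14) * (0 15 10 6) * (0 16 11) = (0 11)(6 16 9 12 14 15 10) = [11, 1, 2, 3, 4, 5, 16, 7, 8, 12, 6, 0, 14, 13, 15, 10, 9]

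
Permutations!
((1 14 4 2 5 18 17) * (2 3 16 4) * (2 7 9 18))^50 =(1 7 18)(3 4 16)(9 17 14)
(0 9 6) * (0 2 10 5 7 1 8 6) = (0 9)(1 8 6 2 10 5 7) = [9, 8, 10, 3, 4, 7, 2, 1, 6, 0, 5]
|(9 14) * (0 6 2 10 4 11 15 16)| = |(0 6 2 10 4 11 15 16)(9 14)| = 8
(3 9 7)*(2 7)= (2 7 3 9)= [0, 1, 7, 9, 4, 5, 6, 3, 8, 2]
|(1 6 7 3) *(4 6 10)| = 6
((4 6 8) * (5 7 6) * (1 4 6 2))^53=(1 7 4 2 5)(6 8)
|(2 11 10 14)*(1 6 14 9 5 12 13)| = 10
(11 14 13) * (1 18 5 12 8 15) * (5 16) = (1 18 16 5 12 8 15)(11 14 13) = [0, 18, 2, 3, 4, 12, 6, 7, 15, 9, 10, 14, 8, 11, 13, 1, 5, 17, 16]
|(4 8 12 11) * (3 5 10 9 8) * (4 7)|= 9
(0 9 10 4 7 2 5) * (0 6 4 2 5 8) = (0 9 10 2 8)(4 7 5 6) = [9, 1, 8, 3, 7, 6, 4, 5, 0, 10, 2]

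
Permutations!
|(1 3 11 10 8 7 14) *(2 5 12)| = 21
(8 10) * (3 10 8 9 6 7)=[0, 1, 2, 10, 4, 5, 7, 3, 8, 6, 9]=(3 10 9 6 7)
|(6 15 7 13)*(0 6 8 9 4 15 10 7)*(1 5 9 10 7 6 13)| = 11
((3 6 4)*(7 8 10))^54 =((3 6 4)(7 8 10))^54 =(10)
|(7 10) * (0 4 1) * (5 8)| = 6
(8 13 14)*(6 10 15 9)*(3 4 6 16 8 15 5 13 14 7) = (3 4 6 10 5 13 7)(8 14 15 9 16) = [0, 1, 2, 4, 6, 13, 10, 3, 14, 16, 5, 11, 12, 7, 15, 9, 8]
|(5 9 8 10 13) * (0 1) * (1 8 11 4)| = |(0 8 10 13 5 9 11 4 1)| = 9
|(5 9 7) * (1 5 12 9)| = 6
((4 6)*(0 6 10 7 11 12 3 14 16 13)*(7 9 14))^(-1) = ((0 6 4 10 9 14 16 13)(3 7 11 12))^(-1) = (0 13 16 14 9 10 4 6)(3 12 11 7)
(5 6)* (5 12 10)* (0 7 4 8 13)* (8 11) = [7, 1, 2, 3, 11, 6, 12, 4, 13, 9, 5, 8, 10, 0] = (0 7 4 11 8 13)(5 6 12 10)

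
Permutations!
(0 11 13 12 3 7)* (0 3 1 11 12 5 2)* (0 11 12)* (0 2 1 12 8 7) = (0 2 11 13 5 1 8 7 3) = [2, 8, 11, 0, 4, 1, 6, 3, 7, 9, 10, 13, 12, 5]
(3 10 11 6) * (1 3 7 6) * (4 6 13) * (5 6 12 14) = (1 3 10 11)(4 12 14 5 6 7 13) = [0, 3, 2, 10, 12, 6, 7, 13, 8, 9, 11, 1, 14, 4, 5]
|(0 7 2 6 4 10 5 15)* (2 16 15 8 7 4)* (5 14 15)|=20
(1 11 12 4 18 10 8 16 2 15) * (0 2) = [2, 11, 15, 3, 18, 5, 6, 7, 16, 9, 8, 12, 4, 13, 14, 1, 0, 17, 10] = (0 2 15 1 11 12 4 18 10 8 16)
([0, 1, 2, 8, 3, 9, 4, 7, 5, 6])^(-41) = (3 8 5 9 6 4)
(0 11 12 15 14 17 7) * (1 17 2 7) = (0 11 12 15 14 2 7)(1 17) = [11, 17, 7, 3, 4, 5, 6, 0, 8, 9, 10, 12, 15, 13, 2, 14, 16, 1]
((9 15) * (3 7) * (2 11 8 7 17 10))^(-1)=(2 10 17 3 7 8 11)(9 15)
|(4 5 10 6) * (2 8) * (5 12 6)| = 6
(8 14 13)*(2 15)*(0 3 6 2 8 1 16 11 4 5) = (0 3 6 2 15 8 14 13 1 16 11 4 5) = [3, 16, 15, 6, 5, 0, 2, 7, 14, 9, 10, 4, 12, 1, 13, 8, 11]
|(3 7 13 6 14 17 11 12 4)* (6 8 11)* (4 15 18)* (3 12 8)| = |(3 7 13)(4 12 15 18)(6 14 17)(8 11)| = 12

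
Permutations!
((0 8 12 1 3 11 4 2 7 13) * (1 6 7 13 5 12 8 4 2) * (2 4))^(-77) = ((0 2 13)(1 3 11 4)(5 12 6 7))^(-77) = (0 2 13)(1 4 11 3)(5 7 6 12)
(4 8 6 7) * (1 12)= (1 12)(4 8 6 7)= [0, 12, 2, 3, 8, 5, 7, 4, 6, 9, 10, 11, 1]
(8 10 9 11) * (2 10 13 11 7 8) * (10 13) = (2 13 11)(7 8 10 9) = [0, 1, 13, 3, 4, 5, 6, 8, 10, 7, 9, 2, 12, 11]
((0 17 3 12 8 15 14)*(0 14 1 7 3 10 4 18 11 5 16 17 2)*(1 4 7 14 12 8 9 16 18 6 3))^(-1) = (0 2)(1 7 10 17 16 9 12 14)(3 6 4 15 8)(5 11 18)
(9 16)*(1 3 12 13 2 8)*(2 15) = [0, 3, 8, 12, 4, 5, 6, 7, 1, 16, 10, 11, 13, 15, 14, 2, 9] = (1 3 12 13 15 2 8)(9 16)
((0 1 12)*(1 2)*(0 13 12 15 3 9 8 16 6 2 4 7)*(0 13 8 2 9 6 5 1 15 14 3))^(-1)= (0 15 2 9 6 3 14 1 5 16 8 12 13 7 4)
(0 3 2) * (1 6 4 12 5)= (0 3 2)(1 6 4 12 5)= [3, 6, 0, 2, 12, 1, 4, 7, 8, 9, 10, 11, 5]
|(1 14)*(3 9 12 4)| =|(1 14)(3 9 12 4)| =4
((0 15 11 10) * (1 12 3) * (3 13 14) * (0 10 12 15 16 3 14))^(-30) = ((0 16 3 1 15 11 12 13))^(-30) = (0 3 15 12)(1 11 13 16)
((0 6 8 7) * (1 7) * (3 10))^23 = (0 1 6 7 8)(3 10)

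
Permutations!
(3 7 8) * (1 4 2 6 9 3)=(1 4 2 6 9 3 7 8)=[0, 4, 6, 7, 2, 5, 9, 8, 1, 3]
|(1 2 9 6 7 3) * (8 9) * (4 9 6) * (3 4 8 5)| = 20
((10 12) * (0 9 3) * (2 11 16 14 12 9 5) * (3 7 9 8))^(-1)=(0 3 8 10 12 14 16 11 2 5)(7 9)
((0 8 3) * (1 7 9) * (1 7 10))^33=(1 10)(7 9)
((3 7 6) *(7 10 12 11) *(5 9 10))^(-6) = ((3 5 9 10 12 11 7 6))^(-6) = (3 9 12 7)(5 10 11 6)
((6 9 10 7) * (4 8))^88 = (10)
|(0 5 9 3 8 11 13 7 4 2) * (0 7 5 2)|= 12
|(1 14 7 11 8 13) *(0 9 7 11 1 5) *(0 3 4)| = |(0 9 7 1 14 11 8 13 5 3 4)| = 11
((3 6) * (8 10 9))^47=((3 6)(8 10 9))^47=(3 6)(8 9 10)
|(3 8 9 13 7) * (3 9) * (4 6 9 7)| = |(3 8)(4 6 9 13)| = 4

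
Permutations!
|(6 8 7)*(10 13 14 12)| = |(6 8 7)(10 13 14 12)| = 12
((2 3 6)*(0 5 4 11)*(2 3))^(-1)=((0 5 4 11)(3 6))^(-1)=(0 11 4 5)(3 6)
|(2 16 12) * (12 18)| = 4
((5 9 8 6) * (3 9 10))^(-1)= ((3 9 8 6 5 10))^(-1)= (3 10 5 6 8 9)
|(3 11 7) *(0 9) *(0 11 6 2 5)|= |(0 9 11 7 3 6 2 5)|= 8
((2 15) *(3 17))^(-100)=(17)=((2 15)(3 17))^(-100)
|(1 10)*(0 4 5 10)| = |(0 4 5 10 1)| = 5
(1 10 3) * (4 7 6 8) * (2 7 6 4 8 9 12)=(1 10 3)(2 7 4 6 9 12)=[0, 10, 7, 1, 6, 5, 9, 4, 8, 12, 3, 11, 2]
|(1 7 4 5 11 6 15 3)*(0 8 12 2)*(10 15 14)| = |(0 8 12 2)(1 7 4 5 11 6 14 10 15 3)| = 20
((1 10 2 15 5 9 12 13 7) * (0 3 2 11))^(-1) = (0 11 10 1 7 13 12 9 5 15 2 3)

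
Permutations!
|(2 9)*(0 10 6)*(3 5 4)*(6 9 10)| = 6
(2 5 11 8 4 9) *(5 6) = (2 6 5 11 8 4 9) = [0, 1, 6, 3, 9, 11, 5, 7, 4, 2, 10, 8]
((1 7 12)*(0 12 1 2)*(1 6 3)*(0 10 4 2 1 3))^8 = (0 7 12 6 1)(2 4 10)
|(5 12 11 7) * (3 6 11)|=|(3 6 11 7 5 12)|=6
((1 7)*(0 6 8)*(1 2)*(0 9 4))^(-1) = (0 4 9 8 6)(1 2 7)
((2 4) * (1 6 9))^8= ((1 6 9)(2 4))^8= (1 9 6)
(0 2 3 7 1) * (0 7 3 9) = (0 2 9)(1 7) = [2, 7, 9, 3, 4, 5, 6, 1, 8, 0]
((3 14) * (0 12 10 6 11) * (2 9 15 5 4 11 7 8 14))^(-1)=(0 11 4 5 15 9 2 3 14 8 7 6 10 12)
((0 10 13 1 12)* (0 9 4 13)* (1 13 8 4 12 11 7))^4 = (13)(1 11 7)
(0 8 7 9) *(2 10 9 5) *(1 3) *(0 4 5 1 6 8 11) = (0 11)(1 3 6 8 7)(2 10 9 4 5) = [11, 3, 10, 6, 5, 2, 8, 1, 7, 4, 9, 0]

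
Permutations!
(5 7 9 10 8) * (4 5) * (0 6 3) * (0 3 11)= (0 6 11)(4 5 7 9 10 8)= [6, 1, 2, 3, 5, 7, 11, 9, 4, 10, 8, 0]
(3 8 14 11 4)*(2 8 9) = [0, 1, 8, 9, 3, 5, 6, 7, 14, 2, 10, 4, 12, 13, 11] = (2 8 14 11 4 3 9)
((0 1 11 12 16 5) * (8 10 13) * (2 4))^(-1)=(0 5 16 12 11 1)(2 4)(8 13 10)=((0 1 11 12 16 5)(2 4)(8 10 13))^(-1)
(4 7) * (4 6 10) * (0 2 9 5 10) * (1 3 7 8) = (0 2 9 5 10 4 8 1 3 7 6) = [2, 3, 9, 7, 8, 10, 0, 6, 1, 5, 4]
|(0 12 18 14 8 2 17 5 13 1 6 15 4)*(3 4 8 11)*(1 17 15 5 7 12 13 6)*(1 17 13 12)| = 42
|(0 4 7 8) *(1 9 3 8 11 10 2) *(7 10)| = 8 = |(0 4 10 2 1 9 3 8)(7 11)|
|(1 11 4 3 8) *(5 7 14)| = 15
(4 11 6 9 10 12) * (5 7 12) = (4 11 6 9 10 5 7 12) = [0, 1, 2, 3, 11, 7, 9, 12, 8, 10, 5, 6, 4]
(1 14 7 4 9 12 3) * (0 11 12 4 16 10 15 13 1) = [11, 14, 2, 0, 9, 5, 6, 16, 8, 4, 15, 12, 3, 1, 7, 13, 10] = (0 11 12 3)(1 14 7 16 10 15 13)(4 9)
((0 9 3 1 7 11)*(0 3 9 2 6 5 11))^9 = ((0 2 6 5 11 3 1 7))^9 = (0 2 6 5 11 3 1 7)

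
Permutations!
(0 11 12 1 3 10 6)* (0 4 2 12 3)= (0 11 3 10 6 4 2 12 1)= [11, 0, 12, 10, 2, 5, 4, 7, 8, 9, 6, 3, 1]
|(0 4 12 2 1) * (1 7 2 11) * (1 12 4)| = |(0 1)(2 7)(11 12)| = 2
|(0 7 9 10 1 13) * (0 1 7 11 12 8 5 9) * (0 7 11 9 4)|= 8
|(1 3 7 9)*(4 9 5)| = |(1 3 7 5 4 9)| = 6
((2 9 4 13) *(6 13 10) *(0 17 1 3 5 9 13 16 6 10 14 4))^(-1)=(0 9 5 3 1 17)(2 13)(4 14)(6 16)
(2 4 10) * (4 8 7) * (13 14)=[0, 1, 8, 3, 10, 5, 6, 4, 7, 9, 2, 11, 12, 14, 13]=(2 8 7 4 10)(13 14)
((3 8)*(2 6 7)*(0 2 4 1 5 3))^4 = (0 4 8 7 3 6 5 2 1)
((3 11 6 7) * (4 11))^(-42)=(3 6 4 7 11)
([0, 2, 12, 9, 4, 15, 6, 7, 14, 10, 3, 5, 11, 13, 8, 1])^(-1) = [0, 15, 1, 10, 4, 11, 6, 7, 14, 3, 9, 12, 2, 13, 8, 5]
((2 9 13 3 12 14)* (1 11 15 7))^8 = ((1 11 15 7)(2 9 13 3 12 14))^8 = (15)(2 13 12)(3 14 9)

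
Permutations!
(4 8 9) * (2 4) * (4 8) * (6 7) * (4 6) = (2 8 9)(4 6 7) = [0, 1, 8, 3, 6, 5, 7, 4, 9, 2]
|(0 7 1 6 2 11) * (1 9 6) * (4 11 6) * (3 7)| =|(0 3 7 9 4 11)(2 6)| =6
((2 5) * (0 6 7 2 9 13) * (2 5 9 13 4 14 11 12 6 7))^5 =(0 7 5 13)(2 12 14 9 6 11 4)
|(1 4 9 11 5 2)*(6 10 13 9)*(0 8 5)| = |(0 8 5 2 1 4 6 10 13 9 11)| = 11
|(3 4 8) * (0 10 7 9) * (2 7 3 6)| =9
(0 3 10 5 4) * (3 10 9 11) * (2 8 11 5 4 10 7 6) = [7, 1, 8, 9, 0, 10, 2, 6, 11, 5, 4, 3] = (0 7 6 2 8 11 3 9 5 10 4)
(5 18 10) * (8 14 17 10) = (5 18 8 14 17 10) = [0, 1, 2, 3, 4, 18, 6, 7, 14, 9, 5, 11, 12, 13, 17, 15, 16, 10, 8]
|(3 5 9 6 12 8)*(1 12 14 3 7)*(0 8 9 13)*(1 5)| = |(0 8 7 5 13)(1 12 9 6 14 3)| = 30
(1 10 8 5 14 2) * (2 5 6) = (1 10 8 6 2)(5 14) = [0, 10, 1, 3, 4, 14, 2, 7, 6, 9, 8, 11, 12, 13, 5]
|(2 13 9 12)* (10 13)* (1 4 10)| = 7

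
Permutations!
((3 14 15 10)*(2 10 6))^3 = ((2 10 3 14 15 6))^3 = (2 14)(3 6)(10 15)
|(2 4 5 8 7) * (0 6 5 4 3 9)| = |(0 6 5 8 7 2 3 9)| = 8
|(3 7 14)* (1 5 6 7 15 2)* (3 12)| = 9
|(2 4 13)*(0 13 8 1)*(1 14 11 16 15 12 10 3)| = |(0 13 2 4 8 14 11 16 15 12 10 3 1)| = 13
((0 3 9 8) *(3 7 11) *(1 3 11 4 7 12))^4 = ((0 12 1 3 9 8)(4 7))^4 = (0 9 1)(3 12 8)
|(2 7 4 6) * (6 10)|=|(2 7 4 10 6)|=5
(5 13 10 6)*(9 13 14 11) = (5 14 11 9 13 10 6) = [0, 1, 2, 3, 4, 14, 5, 7, 8, 13, 6, 9, 12, 10, 11]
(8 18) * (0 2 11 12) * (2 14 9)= (0 14 9 2 11 12)(8 18)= [14, 1, 11, 3, 4, 5, 6, 7, 18, 2, 10, 12, 0, 13, 9, 15, 16, 17, 8]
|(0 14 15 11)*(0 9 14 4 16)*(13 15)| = 15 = |(0 4 16)(9 14 13 15 11)|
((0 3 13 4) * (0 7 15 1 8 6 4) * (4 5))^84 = ((0 3 13)(1 8 6 5 4 7 15))^84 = (15)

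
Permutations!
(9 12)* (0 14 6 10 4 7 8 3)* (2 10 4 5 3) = (0 14 6 4 7 8 2 10 5 3)(9 12) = [14, 1, 10, 0, 7, 3, 4, 8, 2, 12, 5, 11, 9, 13, 6]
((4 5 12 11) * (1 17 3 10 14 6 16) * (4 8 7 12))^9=(1 3 14 16 17 10 6)(4 5)(7 12 11 8)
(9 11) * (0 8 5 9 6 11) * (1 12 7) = [8, 12, 2, 3, 4, 9, 11, 1, 5, 0, 10, 6, 7] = (0 8 5 9)(1 12 7)(6 11)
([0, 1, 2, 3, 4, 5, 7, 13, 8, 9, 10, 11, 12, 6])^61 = [0, 1, 2, 3, 4, 5, 7, 13, 8, 9, 10, 11, 12, 6]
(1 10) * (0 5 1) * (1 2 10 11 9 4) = [5, 11, 10, 3, 1, 2, 6, 7, 8, 4, 0, 9] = (0 5 2 10)(1 11 9 4)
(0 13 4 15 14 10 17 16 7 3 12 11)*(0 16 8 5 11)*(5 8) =(0 13 4 15 14 10 17 5 11 16 7 3 12) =[13, 1, 2, 12, 15, 11, 6, 3, 8, 9, 17, 16, 0, 4, 10, 14, 7, 5]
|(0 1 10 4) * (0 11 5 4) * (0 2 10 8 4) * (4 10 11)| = |(0 1 8 10 2 11 5)| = 7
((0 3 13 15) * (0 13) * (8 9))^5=(0 3)(8 9)(13 15)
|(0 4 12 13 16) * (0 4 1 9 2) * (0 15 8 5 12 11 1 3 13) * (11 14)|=14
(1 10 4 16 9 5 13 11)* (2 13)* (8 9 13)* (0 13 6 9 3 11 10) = (0 13 10 4 16 6 9 5 2 8 3 11 1) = [13, 0, 8, 11, 16, 2, 9, 7, 3, 5, 4, 1, 12, 10, 14, 15, 6]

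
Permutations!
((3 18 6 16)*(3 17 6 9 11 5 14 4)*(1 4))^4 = ((1 4 3 18 9 11 5 14)(6 16 17))^4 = (1 9)(3 5)(4 11)(6 16 17)(14 18)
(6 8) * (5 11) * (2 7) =(2 7)(5 11)(6 8) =[0, 1, 7, 3, 4, 11, 8, 2, 6, 9, 10, 5]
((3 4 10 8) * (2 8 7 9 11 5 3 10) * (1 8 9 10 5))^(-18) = ((1 8 5 3 4 2 9 11)(7 10))^(-18) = (1 9 4 5)(2 3 8 11)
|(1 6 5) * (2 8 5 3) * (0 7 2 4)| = 9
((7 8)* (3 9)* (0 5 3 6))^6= (0 5 3 9 6)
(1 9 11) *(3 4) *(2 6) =(1 9 11)(2 6)(3 4) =[0, 9, 6, 4, 3, 5, 2, 7, 8, 11, 10, 1]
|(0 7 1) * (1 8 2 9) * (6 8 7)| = |(0 6 8 2 9 1)| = 6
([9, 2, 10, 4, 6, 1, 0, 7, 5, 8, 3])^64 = (0 1 4 8 10)(2 6 5 3 9)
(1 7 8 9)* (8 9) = (1 7 9) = [0, 7, 2, 3, 4, 5, 6, 9, 8, 1]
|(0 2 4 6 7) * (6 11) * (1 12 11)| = |(0 2 4 1 12 11 6 7)| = 8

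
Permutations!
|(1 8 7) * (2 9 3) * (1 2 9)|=|(1 8 7 2)(3 9)|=4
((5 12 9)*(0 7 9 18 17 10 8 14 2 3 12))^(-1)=(0 5 9 7)(2 14 8 10 17 18 12 3)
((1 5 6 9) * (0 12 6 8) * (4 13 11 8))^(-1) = (0 8 11 13 4 5 1 9 6 12)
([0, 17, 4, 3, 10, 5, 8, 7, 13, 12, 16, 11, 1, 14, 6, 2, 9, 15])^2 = (1 15 4 16 12 17 2 10 9)(6 13)(8 14)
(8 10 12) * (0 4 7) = [4, 1, 2, 3, 7, 5, 6, 0, 10, 9, 12, 11, 8] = (0 4 7)(8 10 12)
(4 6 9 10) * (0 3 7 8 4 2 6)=[3, 1, 6, 7, 0, 5, 9, 8, 4, 10, 2]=(0 3 7 8 4)(2 6 9 10)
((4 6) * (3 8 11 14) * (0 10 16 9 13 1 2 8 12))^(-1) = (0 12 3 14 11 8 2 1 13 9 16 10)(4 6)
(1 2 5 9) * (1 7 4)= (1 2 5 9 7 4)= [0, 2, 5, 3, 1, 9, 6, 4, 8, 7]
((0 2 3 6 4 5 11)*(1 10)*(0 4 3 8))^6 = ((0 2 8)(1 10)(3 6)(4 5 11))^6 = (11)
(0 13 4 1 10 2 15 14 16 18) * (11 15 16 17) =[13, 10, 16, 3, 1, 5, 6, 7, 8, 9, 2, 15, 12, 4, 17, 14, 18, 11, 0] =(0 13 4 1 10 2 16 18)(11 15 14 17)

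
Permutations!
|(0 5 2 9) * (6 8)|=4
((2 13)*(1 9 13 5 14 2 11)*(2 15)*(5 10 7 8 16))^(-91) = (1 9 13 11)(2 5 7 15 16 10 14 8)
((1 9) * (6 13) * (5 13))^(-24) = ((1 9)(5 13 6))^(-24) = (13)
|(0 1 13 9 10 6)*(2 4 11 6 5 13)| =|(0 1 2 4 11 6)(5 13 9 10)| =12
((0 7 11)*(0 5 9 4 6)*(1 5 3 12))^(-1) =(0 6 4 9 5 1 12 3 11 7)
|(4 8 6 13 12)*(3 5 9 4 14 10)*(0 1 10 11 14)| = |(0 1 10 3 5 9 4 8 6 13 12)(11 14)| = 22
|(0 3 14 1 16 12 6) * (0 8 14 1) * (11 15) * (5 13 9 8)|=|(0 3 1 16 12 6 5 13 9 8 14)(11 15)|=22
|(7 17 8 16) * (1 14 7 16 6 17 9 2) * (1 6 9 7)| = |(1 14)(2 6 17 8 9)| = 10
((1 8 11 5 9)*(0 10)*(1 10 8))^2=((0 8 11 5 9 10))^2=(0 11 9)(5 10 8)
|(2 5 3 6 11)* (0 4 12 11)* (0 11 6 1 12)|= 14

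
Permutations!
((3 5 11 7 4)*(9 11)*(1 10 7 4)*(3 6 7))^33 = ((1 10 3 5 9 11 4 6 7))^33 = (1 4 5)(3 7 11)(6 9 10)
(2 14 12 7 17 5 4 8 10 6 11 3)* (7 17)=(2 14 12 17 5 4 8 10 6 11 3)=[0, 1, 14, 2, 8, 4, 11, 7, 10, 9, 6, 3, 17, 13, 12, 15, 16, 5]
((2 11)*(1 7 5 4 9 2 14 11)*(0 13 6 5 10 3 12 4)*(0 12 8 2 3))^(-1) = (0 10 7 1 2 8 3 9 4 12 5 6 13)(11 14)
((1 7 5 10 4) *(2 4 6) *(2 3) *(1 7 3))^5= (1 5 2 6 7 3 10 4)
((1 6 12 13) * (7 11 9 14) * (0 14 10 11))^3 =(14)(1 13 12 6)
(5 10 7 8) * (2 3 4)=(2 3 4)(5 10 7 8)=[0, 1, 3, 4, 2, 10, 6, 8, 5, 9, 7]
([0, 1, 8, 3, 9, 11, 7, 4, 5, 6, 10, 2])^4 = [0, 1, 2, 3, 4, 5, 6, 7, 8, 9, 10, 11]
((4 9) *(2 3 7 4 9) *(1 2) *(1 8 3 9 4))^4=(1 8 2 3 9 7 4)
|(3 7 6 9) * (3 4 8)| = 6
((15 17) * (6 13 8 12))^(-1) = ((6 13 8 12)(15 17))^(-1) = (6 12 8 13)(15 17)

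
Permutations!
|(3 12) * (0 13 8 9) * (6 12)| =12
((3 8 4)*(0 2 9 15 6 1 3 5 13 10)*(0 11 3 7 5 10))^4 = ((0 2 9 15 6 1 7 5 13)(3 8 4 10 11))^4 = (0 6 13 15 5 9 7 2 1)(3 11 10 4 8)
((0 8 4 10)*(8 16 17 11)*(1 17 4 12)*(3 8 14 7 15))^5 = ((0 16 4 10)(1 17 11 14 7 15 3 8 12))^5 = (0 16 4 10)(1 15 17 3 11 8 14 12 7)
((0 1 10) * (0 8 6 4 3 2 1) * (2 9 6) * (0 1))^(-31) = (0 2 8 10 1)(3 9 6 4)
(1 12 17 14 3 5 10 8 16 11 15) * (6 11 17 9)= (1 12 9 6 11 15)(3 5 10 8 16 17 14)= [0, 12, 2, 5, 4, 10, 11, 7, 16, 6, 8, 15, 9, 13, 3, 1, 17, 14]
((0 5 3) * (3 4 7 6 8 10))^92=(0 6)(3 7)(4 10)(5 8)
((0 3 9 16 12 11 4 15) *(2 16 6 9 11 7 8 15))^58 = (0 8 12 2 11)(3 15 7 16 4)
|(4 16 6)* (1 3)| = 6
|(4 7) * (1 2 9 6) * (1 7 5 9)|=|(1 2)(4 5 9 6 7)|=10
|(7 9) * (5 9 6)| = 4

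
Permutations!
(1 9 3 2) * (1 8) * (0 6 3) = (0 6 3 2 8 1 9) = [6, 9, 8, 2, 4, 5, 3, 7, 1, 0]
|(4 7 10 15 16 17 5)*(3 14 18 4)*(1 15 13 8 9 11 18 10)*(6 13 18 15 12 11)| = |(1 12 11 15 16 17 5 3 14 10 18 4 7)(6 13 8 9)| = 52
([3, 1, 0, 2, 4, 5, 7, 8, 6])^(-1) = [2, 1, 3, 0, 4, 5, 8, 6, 7]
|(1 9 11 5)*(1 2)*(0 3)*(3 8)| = 15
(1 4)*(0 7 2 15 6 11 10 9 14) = (0 7 2 15 6 11 10 9 14)(1 4) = [7, 4, 15, 3, 1, 5, 11, 2, 8, 14, 9, 10, 12, 13, 0, 6]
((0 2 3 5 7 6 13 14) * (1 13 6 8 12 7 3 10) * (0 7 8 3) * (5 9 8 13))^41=((0 2 10 1 5)(3 9 8 12 13 14 7))^41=(0 2 10 1 5)(3 7 14 13 12 8 9)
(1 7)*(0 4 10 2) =[4, 7, 0, 3, 10, 5, 6, 1, 8, 9, 2] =(0 4 10 2)(1 7)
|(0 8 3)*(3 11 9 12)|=6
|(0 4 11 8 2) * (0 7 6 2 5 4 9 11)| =|(0 9 11 8 5 4)(2 7 6)| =6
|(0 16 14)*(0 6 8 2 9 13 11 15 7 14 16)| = |(16)(2 9 13 11 15 7 14 6 8)| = 9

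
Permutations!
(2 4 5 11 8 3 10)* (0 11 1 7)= (0 11 8 3 10 2 4 5 1 7)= [11, 7, 4, 10, 5, 1, 6, 0, 3, 9, 2, 8]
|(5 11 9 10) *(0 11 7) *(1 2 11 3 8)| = |(0 3 8 1 2 11 9 10 5 7)| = 10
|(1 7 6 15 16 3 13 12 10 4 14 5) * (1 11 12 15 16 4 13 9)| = |(1 7 6 16 3 9)(4 14 5 11 12 10 13 15)| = 24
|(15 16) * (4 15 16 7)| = |(16)(4 15 7)| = 3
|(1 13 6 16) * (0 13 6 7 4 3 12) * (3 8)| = 21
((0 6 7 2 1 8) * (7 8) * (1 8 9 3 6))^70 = ((0 1 7 2 8)(3 6 9))^70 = (3 6 9)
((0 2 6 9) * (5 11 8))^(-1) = ((0 2 6 9)(5 11 8))^(-1) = (0 9 6 2)(5 8 11)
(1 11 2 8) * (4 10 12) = (1 11 2 8)(4 10 12) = [0, 11, 8, 3, 10, 5, 6, 7, 1, 9, 12, 2, 4]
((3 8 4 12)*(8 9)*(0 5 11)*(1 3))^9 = ((0 5 11)(1 3 9 8 4 12))^9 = (1 8)(3 4)(9 12)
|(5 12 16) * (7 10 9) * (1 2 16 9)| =|(1 2 16 5 12 9 7 10)| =8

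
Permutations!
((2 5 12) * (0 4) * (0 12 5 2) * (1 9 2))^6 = (12)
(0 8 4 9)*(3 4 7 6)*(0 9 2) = (9)(0 8 7 6 3 4 2) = [8, 1, 0, 4, 2, 5, 3, 6, 7, 9]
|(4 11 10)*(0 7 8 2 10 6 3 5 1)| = 11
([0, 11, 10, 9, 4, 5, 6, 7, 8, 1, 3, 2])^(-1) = [0, 9, 11, 10, 4, 5, 6, 7, 8, 3, 2, 1]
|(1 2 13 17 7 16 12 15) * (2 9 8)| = 10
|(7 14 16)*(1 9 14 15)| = |(1 9 14 16 7 15)| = 6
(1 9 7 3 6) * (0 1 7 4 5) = [1, 9, 2, 6, 5, 0, 7, 3, 8, 4] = (0 1 9 4 5)(3 6 7)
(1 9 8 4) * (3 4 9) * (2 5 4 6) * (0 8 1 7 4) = (0 8 9 1 3 6 2 5)(4 7) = [8, 3, 5, 6, 7, 0, 2, 4, 9, 1]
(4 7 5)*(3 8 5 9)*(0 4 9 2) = (0 4 7 2)(3 8 5 9) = [4, 1, 0, 8, 7, 9, 6, 2, 5, 3]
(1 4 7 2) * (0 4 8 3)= (0 4 7 2 1 8 3)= [4, 8, 1, 0, 7, 5, 6, 2, 3]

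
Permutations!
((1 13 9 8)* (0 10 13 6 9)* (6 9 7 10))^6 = (0 6 7 10 13)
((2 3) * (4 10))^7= ((2 3)(4 10))^7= (2 3)(4 10)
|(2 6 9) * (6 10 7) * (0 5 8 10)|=8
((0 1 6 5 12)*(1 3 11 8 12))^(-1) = (0 12 8 11 3)(1 5 6)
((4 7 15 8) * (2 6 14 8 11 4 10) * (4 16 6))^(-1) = ((2 4 7 15 11 16 6 14 8 10))^(-1) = (2 10 8 14 6 16 11 15 7 4)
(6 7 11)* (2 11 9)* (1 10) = (1 10)(2 11 6 7 9) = [0, 10, 11, 3, 4, 5, 7, 9, 8, 2, 1, 6]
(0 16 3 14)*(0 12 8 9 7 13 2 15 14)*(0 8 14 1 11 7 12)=(0 16 3 8 9 12 14)(1 11 7 13 2 15)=[16, 11, 15, 8, 4, 5, 6, 13, 9, 12, 10, 7, 14, 2, 0, 1, 3]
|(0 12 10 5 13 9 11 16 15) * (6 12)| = 10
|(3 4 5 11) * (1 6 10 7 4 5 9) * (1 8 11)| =|(1 6 10 7 4 9 8 11 3 5)| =10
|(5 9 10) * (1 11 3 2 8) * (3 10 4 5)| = 6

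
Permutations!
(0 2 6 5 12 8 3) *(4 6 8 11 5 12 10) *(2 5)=[5, 1, 8, 0, 6, 10, 12, 7, 3, 9, 4, 2, 11]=(0 5 10 4 6 12 11 2 8 3)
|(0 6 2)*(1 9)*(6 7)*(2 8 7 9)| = 12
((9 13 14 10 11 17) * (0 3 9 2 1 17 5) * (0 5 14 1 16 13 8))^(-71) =(0 3 9 8)(1 13 16 2 17)(10 11 14)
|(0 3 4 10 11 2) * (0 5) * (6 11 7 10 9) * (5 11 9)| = 4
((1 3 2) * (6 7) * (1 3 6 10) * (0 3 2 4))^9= ((0 3 4)(1 6 7 10))^9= (1 6 7 10)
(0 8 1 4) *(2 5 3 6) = (0 8 1 4)(2 5 3 6) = [8, 4, 5, 6, 0, 3, 2, 7, 1]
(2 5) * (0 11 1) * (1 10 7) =(0 11 10 7 1)(2 5) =[11, 0, 5, 3, 4, 2, 6, 1, 8, 9, 7, 10]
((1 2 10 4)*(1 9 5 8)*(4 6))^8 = (10)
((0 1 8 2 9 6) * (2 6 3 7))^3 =((0 1 8 6)(2 9 3 7))^3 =(0 6 8 1)(2 7 3 9)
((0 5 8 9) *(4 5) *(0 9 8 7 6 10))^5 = ((0 4 5 7 6 10))^5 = (0 10 6 7 5 4)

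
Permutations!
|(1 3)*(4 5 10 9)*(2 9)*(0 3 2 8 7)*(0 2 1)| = 14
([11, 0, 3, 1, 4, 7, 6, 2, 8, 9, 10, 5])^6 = (0 1 3 2 7 5 11)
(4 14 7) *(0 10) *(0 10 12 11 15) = (0 12 11 15)(4 14 7) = [12, 1, 2, 3, 14, 5, 6, 4, 8, 9, 10, 15, 11, 13, 7, 0]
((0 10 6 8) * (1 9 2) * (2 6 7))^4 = ((0 10 7 2 1 9 6 8))^4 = (0 1)(2 8)(6 7)(9 10)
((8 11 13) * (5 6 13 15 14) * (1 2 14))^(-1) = (1 15 11 8 13 6 5 14 2)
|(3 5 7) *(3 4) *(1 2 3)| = 6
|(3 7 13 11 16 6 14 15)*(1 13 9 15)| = 12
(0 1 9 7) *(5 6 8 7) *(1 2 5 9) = (9)(0 2 5 6 8 7) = [2, 1, 5, 3, 4, 6, 8, 0, 7, 9]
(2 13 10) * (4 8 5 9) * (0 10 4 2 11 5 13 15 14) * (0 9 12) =(0 10 11 5 12)(2 15 14 9)(4 8 13) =[10, 1, 15, 3, 8, 12, 6, 7, 13, 2, 11, 5, 0, 4, 9, 14]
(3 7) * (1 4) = (1 4)(3 7) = [0, 4, 2, 7, 1, 5, 6, 3]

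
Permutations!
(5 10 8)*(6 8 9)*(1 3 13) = (1 3 13)(5 10 9 6 8) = [0, 3, 2, 13, 4, 10, 8, 7, 5, 6, 9, 11, 12, 1]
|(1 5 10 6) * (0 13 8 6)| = |(0 13 8 6 1 5 10)| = 7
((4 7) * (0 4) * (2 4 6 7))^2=(0 7 6)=((0 6 7)(2 4))^2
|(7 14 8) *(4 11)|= 6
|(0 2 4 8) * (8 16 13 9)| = 7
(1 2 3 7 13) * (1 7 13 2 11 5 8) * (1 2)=(1 11 5 8 2 3 13 7)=[0, 11, 3, 13, 4, 8, 6, 1, 2, 9, 10, 5, 12, 7]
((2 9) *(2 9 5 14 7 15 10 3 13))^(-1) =(2 13 3 10 15 7 14 5)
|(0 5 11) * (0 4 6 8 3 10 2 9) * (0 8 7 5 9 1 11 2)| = |(0 9 8 3 10)(1 11 4 6 7 5 2)| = 35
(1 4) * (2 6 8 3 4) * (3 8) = (8)(1 2 6 3 4) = [0, 2, 6, 4, 1, 5, 3, 7, 8]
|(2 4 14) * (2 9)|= |(2 4 14 9)|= 4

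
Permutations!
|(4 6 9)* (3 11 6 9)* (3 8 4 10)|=7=|(3 11 6 8 4 9 10)|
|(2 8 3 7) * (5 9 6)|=12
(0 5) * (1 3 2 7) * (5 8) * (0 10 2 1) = (0 8 5 10 2 7)(1 3) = [8, 3, 7, 1, 4, 10, 6, 0, 5, 9, 2]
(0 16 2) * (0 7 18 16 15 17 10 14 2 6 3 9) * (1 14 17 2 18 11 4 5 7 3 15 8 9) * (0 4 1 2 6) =[8, 14, 3, 2, 5, 7, 15, 11, 9, 4, 17, 1, 12, 13, 18, 6, 0, 10, 16] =(0 8 9 4 5 7 11 1 14 18 16)(2 3)(6 15)(10 17)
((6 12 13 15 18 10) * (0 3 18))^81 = ((0 3 18 10 6 12 13 15))^81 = (0 3 18 10 6 12 13 15)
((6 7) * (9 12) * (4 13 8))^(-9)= (13)(6 7)(9 12)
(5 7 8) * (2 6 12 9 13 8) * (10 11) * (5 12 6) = [0, 1, 5, 3, 4, 7, 6, 2, 12, 13, 11, 10, 9, 8] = (2 5 7)(8 12 9 13)(10 11)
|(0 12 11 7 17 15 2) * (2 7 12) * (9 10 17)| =|(0 2)(7 9 10 17 15)(11 12)| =10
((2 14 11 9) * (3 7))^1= (2 14 11 9)(3 7)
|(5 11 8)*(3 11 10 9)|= 6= |(3 11 8 5 10 9)|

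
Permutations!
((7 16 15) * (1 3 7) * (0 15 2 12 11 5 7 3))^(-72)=((0 15 1)(2 12 11 5 7 16))^(-72)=(16)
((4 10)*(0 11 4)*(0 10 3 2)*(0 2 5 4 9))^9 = (11)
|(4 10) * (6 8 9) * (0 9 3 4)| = 7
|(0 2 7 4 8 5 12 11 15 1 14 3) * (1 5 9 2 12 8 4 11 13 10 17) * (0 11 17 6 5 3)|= 39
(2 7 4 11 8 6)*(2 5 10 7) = (4 11 8 6 5 10 7) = [0, 1, 2, 3, 11, 10, 5, 4, 6, 9, 7, 8]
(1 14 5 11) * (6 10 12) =(1 14 5 11)(6 10 12) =[0, 14, 2, 3, 4, 11, 10, 7, 8, 9, 12, 1, 6, 13, 5]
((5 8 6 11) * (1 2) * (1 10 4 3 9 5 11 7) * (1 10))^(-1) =(11)(1 2)(3 4 10 7 6 8 5 9)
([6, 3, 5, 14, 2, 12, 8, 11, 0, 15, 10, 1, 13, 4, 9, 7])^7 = (15)(0 6 8)(2 12 4 5 13)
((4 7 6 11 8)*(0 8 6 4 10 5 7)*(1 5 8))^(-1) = ((0 1 5 7 4)(6 11)(8 10))^(-1) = (0 4 7 5 1)(6 11)(8 10)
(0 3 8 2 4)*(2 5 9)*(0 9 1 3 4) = [4, 3, 0, 8, 9, 1, 6, 7, 5, 2] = (0 4 9 2)(1 3 8 5)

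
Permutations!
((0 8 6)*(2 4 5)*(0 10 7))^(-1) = ((0 8 6 10 7)(2 4 5))^(-1) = (0 7 10 6 8)(2 5 4)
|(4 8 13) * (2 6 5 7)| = |(2 6 5 7)(4 8 13)| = 12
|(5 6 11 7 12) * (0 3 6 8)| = |(0 3 6 11 7 12 5 8)| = 8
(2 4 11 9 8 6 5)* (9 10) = (2 4 11 10 9 8 6 5) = [0, 1, 4, 3, 11, 2, 5, 7, 6, 8, 9, 10]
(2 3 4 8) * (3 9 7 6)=(2 9 7 6 3 4 8)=[0, 1, 9, 4, 8, 5, 3, 6, 2, 7]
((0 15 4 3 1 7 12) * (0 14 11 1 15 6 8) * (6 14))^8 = (3 4 15)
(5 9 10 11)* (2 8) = (2 8)(5 9 10 11) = [0, 1, 8, 3, 4, 9, 6, 7, 2, 10, 11, 5]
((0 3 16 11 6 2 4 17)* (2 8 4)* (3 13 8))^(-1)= (0 17 4 8 13)(3 6 11 16)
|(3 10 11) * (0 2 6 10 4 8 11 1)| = 20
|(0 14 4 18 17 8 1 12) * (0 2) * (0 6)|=|(0 14 4 18 17 8 1 12 2 6)|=10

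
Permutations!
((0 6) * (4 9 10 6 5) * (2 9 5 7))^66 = (10) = ((0 7 2 9 10 6)(4 5))^66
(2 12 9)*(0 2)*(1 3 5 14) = (0 2 12 9)(1 3 5 14) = [2, 3, 12, 5, 4, 14, 6, 7, 8, 0, 10, 11, 9, 13, 1]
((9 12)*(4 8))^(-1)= ((4 8)(9 12))^(-1)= (4 8)(9 12)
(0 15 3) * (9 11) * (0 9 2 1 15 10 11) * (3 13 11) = (0 10 3 9)(1 15 13 11 2) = [10, 15, 1, 9, 4, 5, 6, 7, 8, 0, 3, 2, 12, 11, 14, 13]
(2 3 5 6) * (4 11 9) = (2 3 5 6)(4 11 9) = [0, 1, 3, 5, 11, 6, 2, 7, 8, 4, 10, 9]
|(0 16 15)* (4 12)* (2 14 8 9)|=|(0 16 15)(2 14 8 9)(4 12)|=12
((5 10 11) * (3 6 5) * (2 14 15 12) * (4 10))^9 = ((2 14 15 12)(3 6 5 4 10 11))^9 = (2 14 15 12)(3 4)(5 11)(6 10)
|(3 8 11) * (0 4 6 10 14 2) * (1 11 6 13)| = 11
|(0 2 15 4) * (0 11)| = 5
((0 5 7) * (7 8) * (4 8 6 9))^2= ((0 5 6 9 4 8 7))^2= (0 6 4 7 5 9 8)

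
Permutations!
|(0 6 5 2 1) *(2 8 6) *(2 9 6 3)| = |(0 9 6 5 8 3 2 1)| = 8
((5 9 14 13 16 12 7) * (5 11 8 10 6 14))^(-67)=((5 9)(6 14 13 16 12 7 11 8 10))^(-67)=(5 9)(6 7 14 11 13 8 16 10 12)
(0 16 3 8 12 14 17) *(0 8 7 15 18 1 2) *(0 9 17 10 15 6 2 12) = (0 16 3 7 6 2 9 17 8)(1 12 14 10 15 18) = [16, 12, 9, 7, 4, 5, 2, 6, 0, 17, 15, 11, 14, 13, 10, 18, 3, 8, 1]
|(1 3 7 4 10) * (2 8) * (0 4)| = |(0 4 10 1 3 7)(2 8)| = 6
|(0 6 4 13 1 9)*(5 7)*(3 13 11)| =8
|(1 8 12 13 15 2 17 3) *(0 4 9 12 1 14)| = 10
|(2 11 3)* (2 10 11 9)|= 6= |(2 9)(3 10 11)|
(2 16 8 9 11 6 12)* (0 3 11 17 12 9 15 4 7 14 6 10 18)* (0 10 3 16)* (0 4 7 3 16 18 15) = (0 18 10 15 7 14 6 9 17 12 2 4 3 11 16 8) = [18, 1, 4, 11, 3, 5, 9, 14, 0, 17, 15, 16, 2, 13, 6, 7, 8, 12, 10]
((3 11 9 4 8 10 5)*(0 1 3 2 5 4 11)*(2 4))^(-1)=((0 1 3)(2 5 4 8 10)(9 11))^(-1)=(0 3 1)(2 10 8 4 5)(9 11)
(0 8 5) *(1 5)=[8, 5, 2, 3, 4, 0, 6, 7, 1]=(0 8 1 5)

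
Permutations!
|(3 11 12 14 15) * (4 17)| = 10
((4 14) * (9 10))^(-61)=(4 14)(9 10)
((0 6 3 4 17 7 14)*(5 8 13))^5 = ((0 6 3 4 17 7 14)(5 8 13))^5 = (0 7 4 6 14 17 3)(5 13 8)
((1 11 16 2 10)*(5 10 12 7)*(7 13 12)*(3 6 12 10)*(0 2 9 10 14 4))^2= (0 7 3 12 14)(1 16 10 11 9)(2 5 6 13 4)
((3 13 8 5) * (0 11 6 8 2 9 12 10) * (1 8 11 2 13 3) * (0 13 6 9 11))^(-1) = ((0 2 11 9 12 10 13 6)(1 8 5))^(-1) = (0 6 13 10 12 9 11 2)(1 5 8)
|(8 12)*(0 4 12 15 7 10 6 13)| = 9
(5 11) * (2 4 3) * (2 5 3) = (2 4)(3 5 11) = [0, 1, 4, 5, 2, 11, 6, 7, 8, 9, 10, 3]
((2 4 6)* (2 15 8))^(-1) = (2 8 15 6 4)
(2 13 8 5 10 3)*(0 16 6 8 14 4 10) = [16, 1, 13, 2, 10, 0, 8, 7, 5, 9, 3, 11, 12, 14, 4, 15, 6] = (0 16 6 8 5)(2 13 14 4 10 3)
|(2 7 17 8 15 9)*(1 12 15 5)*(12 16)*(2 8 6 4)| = |(1 16 12 15 9 8 5)(2 7 17 6 4)| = 35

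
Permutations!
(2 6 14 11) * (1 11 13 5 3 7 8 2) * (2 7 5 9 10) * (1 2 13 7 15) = (1 11 2 6 14 7 8 15)(3 5)(9 10 13) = [0, 11, 6, 5, 4, 3, 14, 8, 15, 10, 13, 2, 12, 9, 7, 1]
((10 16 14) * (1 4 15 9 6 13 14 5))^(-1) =((1 4 15 9 6 13 14 10 16 5))^(-1) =(1 5 16 10 14 13 6 9 15 4)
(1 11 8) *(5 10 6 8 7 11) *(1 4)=(1 5 10 6 8 4)(7 11)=[0, 5, 2, 3, 1, 10, 8, 11, 4, 9, 6, 7]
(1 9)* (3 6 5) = (1 9)(3 6 5) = [0, 9, 2, 6, 4, 3, 5, 7, 8, 1]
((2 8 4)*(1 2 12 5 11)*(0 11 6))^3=(0 2 12)(1 4 6)(5 11 8)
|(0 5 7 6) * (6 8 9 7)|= 3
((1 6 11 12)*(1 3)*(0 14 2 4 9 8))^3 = (0 4)(1 12 6 3 11)(2 8)(9 14)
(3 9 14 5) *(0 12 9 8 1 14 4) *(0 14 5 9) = (0 12)(1 5 3 8)(4 14 9) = [12, 5, 2, 8, 14, 3, 6, 7, 1, 4, 10, 11, 0, 13, 9]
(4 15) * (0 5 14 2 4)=(0 5 14 2 4 15)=[5, 1, 4, 3, 15, 14, 6, 7, 8, 9, 10, 11, 12, 13, 2, 0]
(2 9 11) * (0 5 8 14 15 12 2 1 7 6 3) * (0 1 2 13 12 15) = [5, 7, 9, 1, 4, 8, 3, 6, 14, 11, 10, 2, 13, 12, 0, 15] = (15)(0 5 8 14)(1 7 6 3)(2 9 11)(12 13)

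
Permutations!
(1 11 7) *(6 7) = (1 11 6 7) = [0, 11, 2, 3, 4, 5, 7, 1, 8, 9, 10, 6]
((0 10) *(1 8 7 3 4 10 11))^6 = ((0 11 1 8 7 3 4 10))^6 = (0 4 7 1)(3 8 11 10)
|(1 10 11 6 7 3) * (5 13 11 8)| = 9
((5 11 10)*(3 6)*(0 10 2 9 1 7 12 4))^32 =(0 5 2 1 12)(4 10 11 9 7)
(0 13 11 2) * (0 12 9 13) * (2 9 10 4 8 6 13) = (2 12 10 4 8 6 13 11 9) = [0, 1, 12, 3, 8, 5, 13, 7, 6, 2, 4, 9, 10, 11]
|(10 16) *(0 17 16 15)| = |(0 17 16 10 15)| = 5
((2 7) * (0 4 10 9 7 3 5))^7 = (0 5 3 2 7 9 10 4)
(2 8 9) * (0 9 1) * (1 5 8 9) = (0 1)(2 9)(5 8) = [1, 0, 9, 3, 4, 8, 6, 7, 5, 2]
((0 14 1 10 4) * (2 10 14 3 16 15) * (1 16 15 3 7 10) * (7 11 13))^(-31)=(0 4 10 7 13 11)(1 2 15 3 16 14)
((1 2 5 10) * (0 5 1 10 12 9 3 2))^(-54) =((0 5 12 9 3 2 1))^(-54) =(0 12 3 1 5 9 2)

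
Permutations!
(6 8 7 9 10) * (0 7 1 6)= [7, 6, 2, 3, 4, 5, 8, 9, 1, 10, 0]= (0 7 9 10)(1 6 8)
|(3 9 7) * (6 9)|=4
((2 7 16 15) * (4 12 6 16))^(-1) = ((2 7 4 12 6 16 15))^(-1) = (2 15 16 6 12 4 7)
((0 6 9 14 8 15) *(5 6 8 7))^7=(0 8 15)(5 9 7 6 14)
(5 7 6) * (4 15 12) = (4 15 12)(5 7 6) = [0, 1, 2, 3, 15, 7, 5, 6, 8, 9, 10, 11, 4, 13, 14, 12]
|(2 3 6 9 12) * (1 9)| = 6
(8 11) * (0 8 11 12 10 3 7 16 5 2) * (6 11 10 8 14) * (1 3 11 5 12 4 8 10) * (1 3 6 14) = (0 1 6 5 2)(3 7 16 12 10 11)(4 8) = [1, 6, 0, 7, 8, 2, 5, 16, 4, 9, 11, 3, 10, 13, 14, 15, 12]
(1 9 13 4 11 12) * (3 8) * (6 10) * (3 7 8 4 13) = [0, 9, 2, 4, 11, 5, 10, 8, 7, 3, 6, 12, 1, 13] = (13)(1 9 3 4 11 12)(6 10)(7 8)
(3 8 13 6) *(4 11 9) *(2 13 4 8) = (2 13 6 3)(4 11 9 8) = [0, 1, 13, 2, 11, 5, 3, 7, 4, 8, 10, 9, 12, 6]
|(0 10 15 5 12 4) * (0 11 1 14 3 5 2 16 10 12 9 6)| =20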